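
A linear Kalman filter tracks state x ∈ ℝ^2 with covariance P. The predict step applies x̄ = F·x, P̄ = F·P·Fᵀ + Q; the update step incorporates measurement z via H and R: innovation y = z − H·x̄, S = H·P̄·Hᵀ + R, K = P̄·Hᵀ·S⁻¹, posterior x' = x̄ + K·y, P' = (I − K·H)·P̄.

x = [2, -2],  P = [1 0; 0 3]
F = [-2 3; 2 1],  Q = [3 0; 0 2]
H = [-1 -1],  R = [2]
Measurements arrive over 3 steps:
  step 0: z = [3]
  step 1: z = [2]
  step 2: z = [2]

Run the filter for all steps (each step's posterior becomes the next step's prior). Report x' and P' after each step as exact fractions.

step 0: x' = [-71/11, 36/11], P' = [349/55 -271/55; -271/55 299/55]
step 1: x' = [28124/5169, -36802/5169], P' = [67817/5169 -55975/5169; -55975/5169 54251/5169]
step 2: x' = [353736/904199, -2435874/904199], P' = [12851345/904199 -10622707/904199; -10622707/904199 10181791/904199]

step 0: x̄ = F·x = [-10, 2]
step 0: P̄ = F·P·Fᵀ + Q = [34 5; 5 9]
step 0: y = z − H·x̄ = [-5]
step 0: S = H·P̄·Hᵀ + R = [55]
step 0: K = P̄·Hᵀ·S⁻¹ = [-39/55; -14/55]
step 0: x' = x̄ + K·y = [-71/11, 36/11]
step 0: P' = (I − K·H)·P̄ = [349/55 -271/55; -271/55 299/55]
step 1: x̄ = F·x = [250/11, -106/11]
step 1: P̄ = F·P·Fᵀ + Q = [7504/55 -1583/55; -1583/55 721/55]
step 1: y = z − H·x̄ = [166/11]
step 1: S = H·P̄·Hᵀ + R = [5169/55]
step 1: K = P̄·Hᵀ·S⁻¹ = [-5921/5169; 862/5169]
step 1: x' = x̄ + K·y = [28124/5169, -36802/5169]
step 1: P' = (I − K·H)·P̄ = [67817/5169 -55975/5169; -55975/5169 54251/5169]
step 2: x̄ = F·x = [-166654/5169, 6482/1723]
step 2: P̄ = F·P·Fᵀ + Q = [1446734/5169 -110805/1723; -110805/1723 37319/1723]
step 2: y = z − H·x̄ = [-136870/5169]
step 2: S = H·P̄·Hᵀ + R = [904199/5169]
step 2: K = P̄·Hᵀ·S⁻¹ = [-1114319/904199; 220458/904199]
step 2: x' = x̄ + K·y = [353736/904199, -2435874/904199]
step 2: P' = (I − K·H)·P̄ = [12851345/904199 -10622707/904199; -10622707/904199 10181791/904199]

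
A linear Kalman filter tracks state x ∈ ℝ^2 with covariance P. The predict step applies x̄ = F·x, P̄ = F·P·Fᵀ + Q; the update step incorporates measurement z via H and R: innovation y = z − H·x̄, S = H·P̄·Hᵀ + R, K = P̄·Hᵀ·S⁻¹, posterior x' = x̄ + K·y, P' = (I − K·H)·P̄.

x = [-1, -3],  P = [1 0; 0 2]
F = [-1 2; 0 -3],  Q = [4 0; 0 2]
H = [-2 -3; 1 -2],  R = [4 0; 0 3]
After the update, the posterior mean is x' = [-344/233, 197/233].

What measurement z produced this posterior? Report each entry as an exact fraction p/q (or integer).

z = [1, -3]

x̄ = F·x = [-5, 9]
P̄ = F·P·Fᵀ + Q = [13 -12; -12 20]
S = H·P̄·Hᵀ + R = [92 82; 82 144]
K = P̄·Hᵀ·S⁻¹ = [-797/3262 646/1631; -230/1631 -458/1631]
x' − x̄ = [821/233, -1900/233] = K·y
y = (KᵀK)⁻¹·Kᵀ·(x' − x̄) = [18, 20]
z = y + H·x̄ = [18, 20] + [-17, -23] = [1, -3]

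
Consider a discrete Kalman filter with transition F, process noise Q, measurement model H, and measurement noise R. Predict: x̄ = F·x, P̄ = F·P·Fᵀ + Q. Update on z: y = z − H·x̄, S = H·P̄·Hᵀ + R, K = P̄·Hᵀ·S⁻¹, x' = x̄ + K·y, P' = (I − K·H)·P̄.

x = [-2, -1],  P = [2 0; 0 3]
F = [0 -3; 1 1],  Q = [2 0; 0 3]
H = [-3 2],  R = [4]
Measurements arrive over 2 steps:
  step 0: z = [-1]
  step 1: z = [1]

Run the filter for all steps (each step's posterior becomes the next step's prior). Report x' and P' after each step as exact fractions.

step 0: x' = [-17/27, -613/405], P' = [16/9 58/27; 58/27 1391/405]
step 1: x' = [1065/223241, 97902/223241], P' = [265816/223241 291618/223241; 291618/223241 498389/223241]

step 0: x̄ = F·x = [3, -3]
step 0: P̄ = F·P·Fᵀ + Q = [29 -9; -9 8]
step 0: y = z − H·x̄ = [14]
step 0: S = H·P̄·Hᵀ + R = [405]
step 0: K = P̄·Hᵀ·S⁻¹ = [-7/27; 43/405]
step 0: x' = x̄ + K·y = [-17/27, -613/405]
step 0: P' = (I − K·H)·P̄ = [16/9 58/27; 58/27 1391/405]
step 1: x̄ = F·x = [613/135, -868/405]
step 1: P̄ = F·P·Fᵀ + Q = [1481/45 -2261/135; -2261/135 5066/405]
step 1: y = z − H·x̄ = [7658/405]
step 1: S = H·P̄·Hᵀ + R = [223241/405]
step 1: K = P̄·Hᵀ·S⁻¹ = [-53553/223241; 30481/223241]
step 1: x' = x̄ + K·y = [1065/223241, 97902/223241]
step 1: P' = (I − K·H)·P̄ = [265816/223241 291618/223241; 291618/223241 498389/223241]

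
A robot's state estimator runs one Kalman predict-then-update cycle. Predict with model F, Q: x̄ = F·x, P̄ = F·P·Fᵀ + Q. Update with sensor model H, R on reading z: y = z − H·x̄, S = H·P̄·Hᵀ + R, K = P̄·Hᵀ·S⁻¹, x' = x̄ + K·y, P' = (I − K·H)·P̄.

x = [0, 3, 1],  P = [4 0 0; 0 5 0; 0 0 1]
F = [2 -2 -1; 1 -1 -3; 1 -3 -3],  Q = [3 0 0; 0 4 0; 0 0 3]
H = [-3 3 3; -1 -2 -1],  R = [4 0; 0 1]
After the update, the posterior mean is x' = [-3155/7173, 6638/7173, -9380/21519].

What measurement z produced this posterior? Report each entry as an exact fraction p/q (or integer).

z = [3, -1]

x̄ = F·x = [-7, -6, -12]
P̄ = F·P·Fᵀ + Q = [40 21 41; 21 22 28; 41 28 61]
S = H·P̄·Hᵀ + R = [499 -384; -384 468]
K = P̄·Hᵀ·S⁻¹ = [-454/2391 -12011/28692; 139/2391 -4333/28692; 560/7173 -11773/43038]
x' − x̄ = [47056/7173, 49676/7173, 248848/21519] = K·y
y = (KᵀK)⁻¹·Kᵀ·(x' − x̄) = [36, -32]
z = y + H·x̄ = [36, -32] + [-33, 31] = [3, -1]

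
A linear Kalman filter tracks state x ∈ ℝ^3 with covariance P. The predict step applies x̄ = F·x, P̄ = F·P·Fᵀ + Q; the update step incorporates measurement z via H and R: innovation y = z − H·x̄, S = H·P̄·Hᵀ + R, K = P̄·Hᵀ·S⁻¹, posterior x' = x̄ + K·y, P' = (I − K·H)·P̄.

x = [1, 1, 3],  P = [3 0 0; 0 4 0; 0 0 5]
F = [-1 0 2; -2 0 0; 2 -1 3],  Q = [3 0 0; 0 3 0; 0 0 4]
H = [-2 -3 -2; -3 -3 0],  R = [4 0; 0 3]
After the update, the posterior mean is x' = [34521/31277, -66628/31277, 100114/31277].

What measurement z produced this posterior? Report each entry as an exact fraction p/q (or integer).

x̄ = F·x = [5, -2, 10]
P̄ = F·P·Fᵀ + Q = [26 6 24; 6 15 -12; 24 -12 65]
S = H·P̄·Hᵀ + R = [623 453; 453 480]
K = P̄·Hᵀ·S⁻¹ = [-4384/31277 -2118/31277; 4233/31277 -8100/31277; -17284/31277 13966/31277]
x' − x̄ = [-121864/31277, -4074/31277, -212656/31277] = K·y
y = (KᵀK)⁻¹·Kᵀ·(x' − x̄) = [22, 12]
z = y + H·x̄ = [22, 12] + [-24, -9] = [-2, 3]

z = [-2, 3]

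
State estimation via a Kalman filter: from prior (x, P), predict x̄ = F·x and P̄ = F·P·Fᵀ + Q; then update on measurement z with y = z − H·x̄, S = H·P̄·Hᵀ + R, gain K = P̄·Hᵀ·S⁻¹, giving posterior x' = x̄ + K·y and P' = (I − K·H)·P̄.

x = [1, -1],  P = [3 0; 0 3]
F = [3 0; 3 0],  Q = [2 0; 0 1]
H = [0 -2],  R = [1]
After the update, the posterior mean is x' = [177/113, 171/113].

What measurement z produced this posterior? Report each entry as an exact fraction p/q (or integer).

x̄ = F·x = [3, 3]
P̄ = F·P·Fᵀ + Q = [29 27; 27 28]
S = H·P̄·Hᵀ + R = [113]
K = P̄·Hᵀ·S⁻¹ = [-54/113; -56/113]
x' − x̄ = [-162/113, -168/113] = K·y
y = (KᵀK)⁻¹·Kᵀ·(x' − x̄) = [3]
z = y + H·x̄ = [3] + [-6] = [-3]

z = [-3]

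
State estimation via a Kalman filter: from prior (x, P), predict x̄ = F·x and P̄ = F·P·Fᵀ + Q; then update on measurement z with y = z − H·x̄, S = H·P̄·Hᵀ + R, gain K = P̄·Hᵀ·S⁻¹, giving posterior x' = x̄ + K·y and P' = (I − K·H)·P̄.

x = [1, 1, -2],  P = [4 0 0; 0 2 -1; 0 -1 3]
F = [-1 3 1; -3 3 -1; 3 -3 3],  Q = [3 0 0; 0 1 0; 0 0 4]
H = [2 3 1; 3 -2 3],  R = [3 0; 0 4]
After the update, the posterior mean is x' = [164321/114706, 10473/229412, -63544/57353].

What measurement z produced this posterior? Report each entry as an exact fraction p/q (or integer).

x̄ = F·x = [0, 2, -6]
P̄ = F·P·Fᵀ + Q = [22 27 -27; 27 64 -75; -27 -75 103]
S = H·P̄·Hᵀ + R = [536 -576; -576 1475]
K = P̄·Hᵀ·S⁻¹ = [52403/229412 2433/57353; 95553/458824 -5912/57353; -5234/57353 12654/57353]
x' − x̄ = [164321/114706, -448351/229412, 280574/57353] = K·y
y = (KᵀK)⁻¹·Kᵀ·(x' − x̄) = [2, 23]
z = y + H·x̄ = [2, 23] + [0, -22] = [2, 1]

z = [2, 1]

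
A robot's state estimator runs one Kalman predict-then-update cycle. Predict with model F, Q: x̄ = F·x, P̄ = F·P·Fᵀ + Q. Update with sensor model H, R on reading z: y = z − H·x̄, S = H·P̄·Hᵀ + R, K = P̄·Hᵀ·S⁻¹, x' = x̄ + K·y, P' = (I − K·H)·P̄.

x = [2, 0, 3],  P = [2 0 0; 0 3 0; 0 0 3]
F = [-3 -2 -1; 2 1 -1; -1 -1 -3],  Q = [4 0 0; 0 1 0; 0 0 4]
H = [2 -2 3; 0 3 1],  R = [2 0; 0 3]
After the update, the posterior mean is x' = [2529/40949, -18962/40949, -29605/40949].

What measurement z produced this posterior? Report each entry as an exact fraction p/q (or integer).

x̄ = F·x = [-9, 1, -11]
P̄ = F·P·Fᵀ + Q = [37 -15 21; -15 15 2; 21 2 36]
S = H·P̄·Hᵀ + R = [882 -16; -16 186]
K = P̄·Hᵀ·S⁻¹ = [15339/81898 -4624/40949; -2323/40949 20295/81898; 6957/40949 9845/40949]
x' − x̄ = [371070/40949, -59911/40949, 420834/40949] = K·y
y = (KᵀK)⁻¹·Kᵀ·(x' − x̄) = [52, 6]
z = y + H·x̄ = [52, 6] + [-53, -8] = [-1, -2]

z = [-1, -2]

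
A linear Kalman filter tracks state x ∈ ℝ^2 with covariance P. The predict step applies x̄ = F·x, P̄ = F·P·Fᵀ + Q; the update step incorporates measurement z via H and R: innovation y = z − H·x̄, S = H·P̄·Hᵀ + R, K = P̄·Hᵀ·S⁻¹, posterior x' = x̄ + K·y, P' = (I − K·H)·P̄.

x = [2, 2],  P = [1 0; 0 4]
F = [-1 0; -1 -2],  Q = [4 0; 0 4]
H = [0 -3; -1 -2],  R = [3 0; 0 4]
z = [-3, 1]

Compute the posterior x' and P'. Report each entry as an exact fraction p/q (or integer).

x̄ = F·x = [-2, -6]
P̄ = F·P·Fᵀ + Q = [5 1; 1 21]
y = z − H·x̄ = [-21, -13]
S = H·P̄·Hᵀ + R = [192 129; 129 97]
K = P̄·Hᵀ·S⁻¹ = [204/661 -319/661; -188/661 -43/661]
x' = x̄ + K·y = [-1459/661, 541/661]
P' = (I − K·H)·P̄ = [1684/661 -204/661; -204/661 188/661]

x' = [-1459/661, 541/661]
P' = [1684/661 -204/661; -204/661 188/661]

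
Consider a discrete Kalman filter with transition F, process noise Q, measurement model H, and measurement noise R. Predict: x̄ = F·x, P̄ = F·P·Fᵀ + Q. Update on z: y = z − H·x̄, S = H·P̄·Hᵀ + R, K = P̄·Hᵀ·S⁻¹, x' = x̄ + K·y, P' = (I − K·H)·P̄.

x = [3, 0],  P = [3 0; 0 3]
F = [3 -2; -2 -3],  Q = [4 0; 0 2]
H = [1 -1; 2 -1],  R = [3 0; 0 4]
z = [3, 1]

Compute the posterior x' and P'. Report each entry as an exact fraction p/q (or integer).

x' = [-2641/2750, -994/275]
P' = [12857/2750 1763/275; 1763/275 574/55]

x̄ = F·x = [9, -6]
P̄ = F·P·Fᵀ + Q = [43 0; 0 41]
y = z − H·x̄ = [-12, -23]
S = H·P̄·Hᵀ + R = [87 127; 127 217]
K = P̄·Hᵀ·S⁻¹ = [-1591/2750 2021/2750; -369/275 164/275]
x' = x̄ + K·y = [-2641/2750, -994/275]
P' = (I − K·H)·P̄ = [12857/2750 1763/275; 1763/275 574/55]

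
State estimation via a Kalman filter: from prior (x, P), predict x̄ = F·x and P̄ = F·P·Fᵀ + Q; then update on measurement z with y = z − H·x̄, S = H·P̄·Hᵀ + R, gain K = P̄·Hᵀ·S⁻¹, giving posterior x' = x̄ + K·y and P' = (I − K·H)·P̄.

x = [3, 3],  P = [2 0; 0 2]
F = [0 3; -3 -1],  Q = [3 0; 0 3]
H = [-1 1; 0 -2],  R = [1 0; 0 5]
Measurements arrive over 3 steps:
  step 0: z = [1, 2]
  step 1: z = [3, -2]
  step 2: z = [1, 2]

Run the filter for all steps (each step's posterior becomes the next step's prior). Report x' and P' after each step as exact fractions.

step 0: x' = [-3417/2165, -422/433], P' = [4128/2165 441/433; 441/433 470/433]
step 1: x' = [-4115142/2639707, 3577167/2639707], P' = [3937719/2639707 1976355/2639707; 1976355/2639707 2406965/2639707]
step 2: x' = [8315961/45806197, 1177472363/2565147032], P' = [68347074/45806197 34270380/45806197; 34270380/45806197 2332300165/2565147032]

step 0: x̄ = F·x = [9, -12]
step 0: P̄ = F·P·Fᵀ + Q = [21 -6; -6 23]
step 0: y = z − H·x̄ = [22, -22]
step 0: S = H·P̄·Hᵀ + R = [57 -58; -58 97]
step 0: K = P̄·Hᵀ·S⁻¹ = [-1923/2165 -882/2165; 29/433 -188/433]
step 0: x' = x̄ + K·y = [-3417/2165, -422/433]
step 0: P' = (I − K·H)·P̄ = [4128/2165 441/433; 441/433 470/433]
step 1: x̄ = F·x = [-1266/433, 12361/2165]
step 1: P̄ = F·P·Fᵀ + Q = [5529/433 -5379/433; -5379/433 59227/2165]
step 1: y = z − H·x̄ = [-12196/2165, 20392/2165]
step 1: S = H·P̄·Hᵀ + R = [142827/2165 -172244/2165; -172244/2165 247733/2165]
step 1: K = P̄·Hᵀ·S⁻¹ = [-1961364/2639707 -790542/2639707; 430610/2639707 -962786/2639707]
step 1: x' = x̄ + K·y = [-4115142/2639707, 3577167/2639707]
step 1: P' = (I − K·H)·P̄ = [3937719/2639707 1976355/2639707; 1976355/2639707 2406965/2639707]
step 2: x̄ = F·x = [10731501/2639707, 8768259/2639707]
step 2: P̄ = F·P·Fᵀ + Q = [29581806/2639707 -25008090/2639707; -25008090/2639707 57623687/2639707]
step 2: y = z − H·x̄ = [4602949/2639707, 22815932/2639707]
step 2: S = H·P̄·Hᵀ + R = [139861380/2639707 -165263554/2639707; -165263554/2639707 243693283/2639707]
step 2: K = P̄·Hᵀ·S⁻¹ = [-34076694/45806197 -13708152/45806197; 413158885/2565147032 -466460033/1282573516]
step 2: x' = x̄ + K·y = [8315961/45806197, 1177472363/2565147032]
step 2: P' = (I − K·H)·P̄ = [68347074/45806197 34270380/45806197; 34270380/45806197 2332300165/2565147032]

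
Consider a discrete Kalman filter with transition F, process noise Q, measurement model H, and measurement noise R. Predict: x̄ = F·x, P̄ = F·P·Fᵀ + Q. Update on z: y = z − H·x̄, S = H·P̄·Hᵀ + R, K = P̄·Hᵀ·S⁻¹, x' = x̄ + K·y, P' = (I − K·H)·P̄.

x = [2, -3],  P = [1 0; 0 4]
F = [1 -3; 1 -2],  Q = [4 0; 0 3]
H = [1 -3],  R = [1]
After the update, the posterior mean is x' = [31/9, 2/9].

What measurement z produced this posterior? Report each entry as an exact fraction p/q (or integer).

x̄ = F·x = [11, 8]
P̄ = F·P·Fᵀ + Q = [41 25; 25 20]
S = H·P̄·Hᵀ + R = [72]
K = P̄·Hᵀ·S⁻¹ = [-17/36; -35/72]
x' − x̄ = [-68/9, -70/9] = K·y
y = (KᵀK)⁻¹·Kᵀ·(x' − x̄) = [16]
z = y + H·x̄ = [16] + [-13] = [3]

z = [3]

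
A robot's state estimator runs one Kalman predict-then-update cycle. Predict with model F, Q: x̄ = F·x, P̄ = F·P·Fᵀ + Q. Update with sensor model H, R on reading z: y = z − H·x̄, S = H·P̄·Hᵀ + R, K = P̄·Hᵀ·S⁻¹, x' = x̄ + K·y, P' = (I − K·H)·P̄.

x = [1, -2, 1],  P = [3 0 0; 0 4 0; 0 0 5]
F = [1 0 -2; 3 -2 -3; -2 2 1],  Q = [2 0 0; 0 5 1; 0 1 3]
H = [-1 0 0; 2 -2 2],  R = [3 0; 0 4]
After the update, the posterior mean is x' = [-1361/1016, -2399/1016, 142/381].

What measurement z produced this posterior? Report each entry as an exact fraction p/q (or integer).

x̄ = F·x = [-1, 4, -5]
P̄ = F·P·Fᵀ + Q = [25 39 -16; 39 93 -48; -16 -48 36]
S = H·P̄·Hᵀ + R = [28 60; 60 564]
K = P̄·Hᵀ·S⁻¹ = [-875/1016 -15/1016; -813/1016 -281/1016; 9/127 89/381]
x' − x̄ = [-345/1016, -6463/1016, 2047/381] = K·y
y = (KᵀK)⁻¹·Kᵀ·(x' − x̄) = [0, 23]
z = y + H·x̄ = [0, 23] + [1, -20] = [1, 3]

z = [1, 3]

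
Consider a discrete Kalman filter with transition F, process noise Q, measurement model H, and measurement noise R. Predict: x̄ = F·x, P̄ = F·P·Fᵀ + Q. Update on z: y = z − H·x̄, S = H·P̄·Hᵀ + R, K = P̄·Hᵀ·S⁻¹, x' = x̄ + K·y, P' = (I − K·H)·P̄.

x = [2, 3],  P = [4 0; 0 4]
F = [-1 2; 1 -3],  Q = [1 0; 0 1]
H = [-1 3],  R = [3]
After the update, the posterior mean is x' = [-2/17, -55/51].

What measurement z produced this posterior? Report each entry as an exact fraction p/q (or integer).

z = [-3]

x̄ = F·x = [4, -7]
P̄ = F·P·Fᵀ + Q = [21 -28; -28 41]
S = H·P̄·Hᵀ + R = [561]
K = P̄·Hᵀ·S⁻¹ = [-35/187; 151/561]
x' − x̄ = [-70/17, 302/51] = K·y
y = (KᵀK)⁻¹·Kᵀ·(x' − x̄) = [22]
z = y + H·x̄ = [22] + [-25] = [-3]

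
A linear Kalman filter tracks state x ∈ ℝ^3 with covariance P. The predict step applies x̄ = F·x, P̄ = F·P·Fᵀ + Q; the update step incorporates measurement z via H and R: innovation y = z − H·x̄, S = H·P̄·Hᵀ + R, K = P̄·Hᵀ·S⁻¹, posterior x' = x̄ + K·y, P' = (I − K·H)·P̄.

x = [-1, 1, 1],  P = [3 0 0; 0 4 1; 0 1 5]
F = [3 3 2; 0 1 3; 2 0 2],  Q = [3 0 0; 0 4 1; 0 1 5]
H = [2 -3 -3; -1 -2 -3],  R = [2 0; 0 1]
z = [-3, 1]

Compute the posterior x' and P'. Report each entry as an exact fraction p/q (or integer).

x' = [-255785/417919, 30984/14411, -651881/417919]
P' = [520954/417919 40073/14411 -896705/417919; 40073/14411 121649/14411 -93887/14411; -896705/417919 -93887/14411 2132159/417919]

x̄ = F·x = [2, 4, 0]
P̄ = F·P·Fᵀ + Q = [98 53 44; 53 59 33; 44 33 37]
y = z − H·x̄ = [5, 11]
S = H·P̄·Hᵀ + R = [688 801; 801 1540]
K = P̄·Hᵀ·S⁻¹ = [122836/417919 -155073/417919; -1570/14411 -1710/14411; -10859/417919 -54326/417919]
x' = x̄ + K·y = [-255785/417919, 30984/14411, -651881/417919]
P' = (I − K·H)·P̄ = [520954/417919 40073/14411 -896705/417919; 40073/14411 121649/14411 -93887/14411; -896705/417919 -93887/14411 2132159/417919]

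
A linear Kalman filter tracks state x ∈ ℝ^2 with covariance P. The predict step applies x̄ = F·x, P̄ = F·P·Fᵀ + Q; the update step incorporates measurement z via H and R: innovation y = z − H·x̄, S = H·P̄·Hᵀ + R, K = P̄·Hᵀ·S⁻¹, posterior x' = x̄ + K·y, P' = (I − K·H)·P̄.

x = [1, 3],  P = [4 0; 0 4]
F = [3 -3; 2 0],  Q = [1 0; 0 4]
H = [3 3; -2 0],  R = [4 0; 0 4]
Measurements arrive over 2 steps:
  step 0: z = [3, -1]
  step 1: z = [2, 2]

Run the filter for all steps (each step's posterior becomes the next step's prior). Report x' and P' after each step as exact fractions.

step 0: x̄ = F·x = [-6, 2]
step 0: P̄ = F·P·Fᵀ + Q = [73 24; 24 20]
step 0: y = z − H·x̄ = [15, -13]
step 0: S = H·P̄·Hᵀ + R = [1273 -582; -582 296]
step 0: K = P̄·Hᵀ·S⁻¹ = [291/9521 -4124/9521; 2784/9521 3930/9521]
step 0: x' = x̄ + K·y = [851/9521, 9712/9521]
step 0: P' = (I − K·H)·P̄ = [8248/9521 -7860/9521; -7860/9521 11572/9521]
step 1: x̄ = F·x = [-26583/9521, 1702/9521]
step 1: P̄ = F·P·Fᵀ + Q = [329381/9521 96648/9521; 96648/9521 71076/9521]
step 1: y = z − H·x̄ = [93685/9521, -34124/9521]
step 1: S = H·P̄·Hᵀ + R = [5381861/9521 -2556174/9521; -2556174/9521 1355608/9521]
step 1: K = P̄·Hᵀ·S⁻¹ = [1278087/19999693 -7308916/19999693; 4936608/19999693 6456858/19999693]
step 1: x' = x̄ + K·y = [-17068040/19999693, 29008694/19999693]
step 1: P' = (I − K·H)·P̄ = [14617832/19999693 -12913716/19999693; -12913716/19999693 19495860/19999693]

step 0: x' = [851/9521, 9712/9521], P' = [8248/9521 -7860/9521; -7860/9521 11572/9521]
step 1: x' = [-17068040/19999693, 29008694/19999693], P' = [14617832/19999693 -12913716/19999693; -12913716/19999693 19495860/19999693]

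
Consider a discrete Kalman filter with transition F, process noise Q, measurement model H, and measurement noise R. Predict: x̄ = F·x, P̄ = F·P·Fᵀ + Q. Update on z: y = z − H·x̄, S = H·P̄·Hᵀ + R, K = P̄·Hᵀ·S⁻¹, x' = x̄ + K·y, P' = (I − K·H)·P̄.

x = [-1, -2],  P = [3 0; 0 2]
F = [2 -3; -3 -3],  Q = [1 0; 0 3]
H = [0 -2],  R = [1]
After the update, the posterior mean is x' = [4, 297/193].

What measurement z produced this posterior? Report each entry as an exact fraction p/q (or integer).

x̄ = F·x = [4, 9]
P̄ = F·P·Fᵀ + Q = [31 0; 0 48]
S = H·P̄·Hᵀ + R = [193]
K = P̄·Hᵀ·S⁻¹ = [0; -96/193]
x' − x̄ = [0, -1440/193] = K·y
y = (KᵀK)⁻¹·Kᵀ·(x' − x̄) = [15]
z = y + H·x̄ = [15] + [-18] = [-3]

z = [-3]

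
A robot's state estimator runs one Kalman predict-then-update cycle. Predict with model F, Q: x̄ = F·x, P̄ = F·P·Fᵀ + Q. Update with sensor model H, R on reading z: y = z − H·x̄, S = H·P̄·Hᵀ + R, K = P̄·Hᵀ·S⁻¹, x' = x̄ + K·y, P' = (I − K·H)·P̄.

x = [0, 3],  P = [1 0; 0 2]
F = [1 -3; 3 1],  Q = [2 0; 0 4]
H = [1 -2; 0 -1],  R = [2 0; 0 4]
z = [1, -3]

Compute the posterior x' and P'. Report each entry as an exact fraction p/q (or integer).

x' = [45/179, 9/179]
P' = [1419/179 606/179; 606/179 336/179]

x̄ = F·x = [-9, 3]
P̄ = F·P·Fᵀ + Q = [21 -3; -3 15]
y = z − H·x̄ = [16, 0]
S = H·P̄·Hᵀ + R = [95 33; 33 19]
K = P̄·Hᵀ·S⁻¹ = [207/358 -303/358; -33/179 -84/179]
x' = x̄ + K·y = [45/179, 9/179]
P' = (I − K·H)·P̄ = [1419/179 606/179; 606/179 336/179]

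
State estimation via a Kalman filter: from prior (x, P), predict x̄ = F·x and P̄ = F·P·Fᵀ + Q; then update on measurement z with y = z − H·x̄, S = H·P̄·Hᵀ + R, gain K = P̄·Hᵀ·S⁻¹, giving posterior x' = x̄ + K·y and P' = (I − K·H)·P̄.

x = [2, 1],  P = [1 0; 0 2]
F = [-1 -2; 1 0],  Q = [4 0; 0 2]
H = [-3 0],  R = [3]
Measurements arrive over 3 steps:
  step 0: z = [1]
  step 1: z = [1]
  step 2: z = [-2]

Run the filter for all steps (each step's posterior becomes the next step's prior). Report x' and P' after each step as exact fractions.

step 0: x' = [-17/40, 69/40], P' = [13/40 -1/40; -1/40 117/40]
step 1: x' = [-758/1951, -918/1951], P' = [637/1951 -11/1951; -11/1951 4527/1951]
step 2: x' = [27802/40733, -15214/40733], P' = [26505/81466 -615/81466; -615/81466 188949/81466]

step 0: x̄ = F·x = [-4, 2]
step 0: P̄ = F·P·Fᵀ + Q = [13 -1; -1 3]
step 0: y = z − H·x̄ = [-11]
step 0: S = H·P̄·Hᵀ + R = [120]
step 0: K = P̄·Hᵀ·S⁻¹ = [-13/40; 1/40]
step 0: x' = x̄ + K·y = [-17/40, 69/40]
step 0: P' = (I − K·H)·P̄ = [13/40 -1/40; -1/40 117/40]
step 1: x̄ = F·x = [-121/40, -17/40]
step 1: P̄ = F·P·Fᵀ + Q = [637/40 -11/40; -11/40 93/40]
step 1: y = z − H·x̄ = [-323/40]
step 1: S = H·P̄·Hᵀ + R = [5853/40]
step 1: K = P̄·Hᵀ·S⁻¹ = [-637/1951; 11/1951]
step 1: x' = x̄ + K·y = [-758/1951, -918/1951]
step 1: P' = (I − K·H)·P̄ = [637/1951 -11/1951; -11/1951 4527/1951]
step 2: x̄ = F·x = [2594/1951, -758/1951]
step 2: P̄ = F·P·Fᵀ + Q = [26505/1951 -615/1951; -615/1951 4539/1951]
step 2: y = z − H·x̄ = [3880/1951]
step 2: S = H·P̄·Hᵀ + R = [244398/1951]
step 2: K = P̄·Hᵀ·S⁻¹ = [-26505/81466; 615/81466]
step 2: x' = x̄ + K·y = [27802/40733, -15214/40733]
step 2: P' = (I − K·H)·P̄ = [26505/81466 -615/81466; -615/81466 188949/81466]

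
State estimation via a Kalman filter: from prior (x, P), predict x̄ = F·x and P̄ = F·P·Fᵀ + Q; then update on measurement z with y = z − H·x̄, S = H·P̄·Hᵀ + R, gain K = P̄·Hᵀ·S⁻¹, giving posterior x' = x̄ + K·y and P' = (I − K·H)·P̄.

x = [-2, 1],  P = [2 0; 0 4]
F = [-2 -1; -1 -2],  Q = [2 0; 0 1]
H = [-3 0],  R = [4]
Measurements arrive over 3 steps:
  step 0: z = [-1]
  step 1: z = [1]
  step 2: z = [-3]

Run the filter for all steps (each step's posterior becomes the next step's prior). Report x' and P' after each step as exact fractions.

step 0: x' = [27/65, -144/65], P' = [28/65 24/65; 24/65 587/65]
step 1: x' = [-483/1717, 13599/8585], P' = [740/1717 1080/1717; 1080/1717 82733/8585]
step 2: x' = [1191651/1261067, -4281/1261067], P' = [545212/1261067 799464/1261067; 799464/1261067 11711231/1261067]

step 0: x̄ = F·x = [3, 0]
step 0: P̄ = F·P·Fᵀ + Q = [14 12; 12 19]
step 0: y = z − H·x̄ = [8]
step 0: S = H·P̄·Hᵀ + R = [130]
step 0: K = P̄·Hᵀ·S⁻¹ = [-21/65; -18/65]
step 0: x' = x̄ + K·y = [27/65, -144/65]
step 0: P' = (I − K·H)·P̄ = [28/65 24/65; 24/65 587/65]
step 1: x̄ = F·x = [18/13, 261/65]
step 1: P̄ = F·P·Fᵀ + Q = [185/13 270/13; 270/13 2537/65]
step 1: y = z − H·x̄ = [67/13]
step 1: S = H·P̄·Hᵀ + R = [1717/13]
step 1: K = P̄·Hᵀ·S⁻¹ = [-555/1717; -810/1717]
step 1: x' = x̄ + K·y = [-483/1717, 13599/8585]
step 1: P' = (I − K·H)·P̄ = [740/1717 1080/1717; 1080/1717 82733/8585]
step 2: x̄ = F·x = [-8769/8585, -24783/8585]
step 2: P̄ = F·P·Fᵀ + Q = [136303/8585 199866/8585; 199866/8585 364817/8585]
step 2: y = z − H·x̄ = [-52062/8585]
step 2: S = H·P̄·Hᵀ + R = [1261067/8585]
step 2: K = P̄·Hᵀ·S⁻¹ = [-408909/1261067; -599598/1261067]
step 2: x' = x̄ + K·y = [1191651/1261067, -4281/1261067]
step 2: P' = (I − K·H)·P̄ = [545212/1261067 799464/1261067; 799464/1261067 11711231/1261067]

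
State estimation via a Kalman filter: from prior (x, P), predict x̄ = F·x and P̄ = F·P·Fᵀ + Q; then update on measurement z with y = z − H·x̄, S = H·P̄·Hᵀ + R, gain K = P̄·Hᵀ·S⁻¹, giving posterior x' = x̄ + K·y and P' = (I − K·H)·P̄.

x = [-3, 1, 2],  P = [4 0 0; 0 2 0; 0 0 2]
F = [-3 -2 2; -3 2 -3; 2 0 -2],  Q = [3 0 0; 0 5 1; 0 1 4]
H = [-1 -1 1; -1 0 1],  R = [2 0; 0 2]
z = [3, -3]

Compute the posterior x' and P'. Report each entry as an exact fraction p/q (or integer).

x' = [3209/9954, -28487/4977, -26281/9954]
P' = [41527/9954 -5359/4977 30391/9954; -5359/4977 18374/4977 3707/4977; 30391/9954 3707/4977 38083/9954]

x̄ = F·x = [11, 5, -10]
P̄ = F·P·Fᵀ + Q = [55 16 -32; 16 67 -11; -32 -11 28]
y = z − H·x̄ = [29, 18]
S = H·P̄·Hᵀ + R = [270 174; 174 149]
K = P̄·Hᵀ·S⁻¹ = [-209/9954 -928/1659; -4654/4977 1511/1659; 139/9954 641/1659]
x' = x̄ + K·y = [3209/9954, -28487/4977, -26281/9954]
P' = (I − K·H)·P̄ = [41527/9954 -5359/4977 30391/9954; -5359/4977 18374/4977 3707/4977; 30391/9954 3707/4977 38083/9954]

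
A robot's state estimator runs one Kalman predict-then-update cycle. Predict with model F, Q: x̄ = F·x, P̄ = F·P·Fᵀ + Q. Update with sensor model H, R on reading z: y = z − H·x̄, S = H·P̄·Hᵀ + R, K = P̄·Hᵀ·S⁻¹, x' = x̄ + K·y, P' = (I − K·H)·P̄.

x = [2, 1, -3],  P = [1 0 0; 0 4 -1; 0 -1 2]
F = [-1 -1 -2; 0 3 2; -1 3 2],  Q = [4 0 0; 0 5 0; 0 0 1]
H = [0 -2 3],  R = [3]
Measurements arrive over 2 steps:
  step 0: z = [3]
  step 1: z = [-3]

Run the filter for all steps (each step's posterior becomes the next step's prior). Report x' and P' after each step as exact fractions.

step 0: x' = [111/73, 45/73, 91/73], P' = [868/73 -678/73 -461/73; -678/73 2217/73 1500/73; -461/73 1500/73 1038/73]
step 1: x' = [-262761/69989, 164208/69989, 39686/69989], P' = [3246884/69989 -3857058/69989 -2593415/69989; -3857058/69989 6137997/69989 4142241/69989; -2593415/69989 4142241/69989 2818246/69989]

step 0: x̄ = F·x = [3, -3, -5]
step 0: P̄ = F·P·Fᵀ + Q = [13 -12 -11; -12 37 32; -11 32 34]
step 0: y = z − H·x̄ = [12]
step 0: S = H·P̄·Hᵀ + R = [73]
step 0: K = P̄·Hᵀ·S⁻¹ = [-9/73; 22/73; 38/73]
step 0: x' = x̄ + K·y = [111/73, 45/73, 91/73]
step 0: P' = (I − K·H)·P̄ = [868/73 -678/73 -461/73; -678/73 2217/73 1500/73; -461/73 1500/73 1038/73]
step 1: x̄ = F·x = [-338/73, 317/73, 206/73]
step 1: P̄ = F·P·Fᵀ + Q = [10329/73 -19847/73 -20579/73; -19847/73 42470/73 45061/73; -20579/73 45061/73 48958/73]
step 1: y = z − H·x̄ = [-203/73]
step 1: S = H·P̄·Hᵀ + R = [69989/73]
step 1: K = P̄·Hᵀ·S⁻¹ = [-22043/69989; 50243/69989; 56752/69989]
step 1: x' = x̄ + K·y = [-262761/69989, 164208/69989, 39686/69989]
step 1: P' = (I − K·H)·P̄ = [3246884/69989 -3857058/69989 -2593415/69989; -3857058/69989 6137997/69989 4142241/69989; -2593415/69989 4142241/69989 2818246/69989]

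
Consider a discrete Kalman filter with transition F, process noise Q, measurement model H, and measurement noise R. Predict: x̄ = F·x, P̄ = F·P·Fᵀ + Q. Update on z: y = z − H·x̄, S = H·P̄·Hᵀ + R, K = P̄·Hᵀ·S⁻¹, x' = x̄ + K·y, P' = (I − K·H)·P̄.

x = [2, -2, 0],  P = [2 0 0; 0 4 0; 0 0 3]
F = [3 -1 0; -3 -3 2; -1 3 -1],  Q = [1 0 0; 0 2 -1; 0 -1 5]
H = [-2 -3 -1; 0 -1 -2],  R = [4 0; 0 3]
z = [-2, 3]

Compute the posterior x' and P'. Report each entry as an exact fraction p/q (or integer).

x̄ = F·x = [8, 0, -8]
P̄ = F·P·Fᵀ + Q = [23 -6 -18; -6 68 -37; -18 -37 46]
y = z − H·x̄ = [6, -13]
S = H·P̄·Hᵀ + R = [388 -47; -47 107]
K = P̄·Hᵀ·S⁻¹ = [904/39307 15826/39307; -16303/39307 -4957/39307; 8222/39307 -16593/39307]
x' = x̄ + K·y = [114142/39307, -33377/39307, -49415/39307]
P' = (I − K·H)·P̄ = [248409/39307 -190678/39307 71600/39307; -190678/39307 175653/39307 -80391/39307; 71600/39307 -80391/39307 65085/39307]

x' = [114142/39307, -33377/39307, -49415/39307]
P' = [248409/39307 -190678/39307 71600/39307; -190678/39307 175653/39307 -80391/39307; 71600/39307 -80391/39307 65085/39307]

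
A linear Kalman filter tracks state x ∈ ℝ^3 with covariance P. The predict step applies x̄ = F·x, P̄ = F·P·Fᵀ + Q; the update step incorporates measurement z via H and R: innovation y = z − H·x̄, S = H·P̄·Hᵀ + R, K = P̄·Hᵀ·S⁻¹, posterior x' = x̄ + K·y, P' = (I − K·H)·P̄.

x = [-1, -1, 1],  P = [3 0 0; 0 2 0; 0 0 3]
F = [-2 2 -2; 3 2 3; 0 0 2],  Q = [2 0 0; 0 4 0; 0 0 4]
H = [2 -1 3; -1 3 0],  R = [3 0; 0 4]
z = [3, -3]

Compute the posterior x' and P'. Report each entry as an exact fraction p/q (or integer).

x' = [-110339/48752, -85495/48752, 94081/48752]
P' = [315815/24376 102331/24376 -172221/24376; 102331/24376 43871/24376 -52281/24376; -172221/24376 -52281/24376 102943/24376]

x̄ = F·x = [-2, -2, 2]
P̄ = F·P·Fᵀ + Q = [34 -28 -12; -28 66 18; -12 18 16]
y = z − H·x̄ = [-1, 1]
S = H·P̄·Hᵀ + R = [209 -264; -264 800]
K = P̄·Hᵀ·S⁻¹ = [1053/6094 -401/4432; 329/6094 1331/4432; 1389/6094 699/4432]
x' = x̄ + K·y = [-110339/48752, -85495/48752, 94081/48752]
P' = (I − K·H)·P̄ = [315815/24376 102331/24376 -172221/24376; 102331/24376 43871/24376 -52281/24376; -172221/24376 -52281/24376 102943/24376]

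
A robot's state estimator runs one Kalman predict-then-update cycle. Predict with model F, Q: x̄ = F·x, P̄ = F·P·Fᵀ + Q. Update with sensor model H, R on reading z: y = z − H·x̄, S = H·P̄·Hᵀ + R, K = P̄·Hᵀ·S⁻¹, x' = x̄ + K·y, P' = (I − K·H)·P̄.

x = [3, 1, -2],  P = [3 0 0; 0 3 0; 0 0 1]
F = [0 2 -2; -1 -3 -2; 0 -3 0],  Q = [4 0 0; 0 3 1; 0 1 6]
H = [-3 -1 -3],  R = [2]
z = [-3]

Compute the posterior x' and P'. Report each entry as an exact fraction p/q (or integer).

x̄ = F·x = [6, -2, -3]
P̄ = F·P·Fᵀ + Q = [20 -14 -18; -14 37 28; -18 28 33]
y = z − H·x̄ = [4]
S = H·P̄·Hᵀ + R = [276]
K = P̄·Hᵀ·S⁻¹ = [2/69; -79/276; -73/276]
x' = x̄ + K·y = [422/69, -217/69, -280/69]
P' = (I − K·H)·P̄ = [1364/69 -808/69 -1096/69; -808/69 3971/276 1961/276; -1096/69 1961/276 3779/276]

x' = [422/69, -217/69, -280/69]
P' = [1364/69 -808/69 -1096/69; -808/69 3971/276 1961/276; -1096/69 1961/276 3779/276]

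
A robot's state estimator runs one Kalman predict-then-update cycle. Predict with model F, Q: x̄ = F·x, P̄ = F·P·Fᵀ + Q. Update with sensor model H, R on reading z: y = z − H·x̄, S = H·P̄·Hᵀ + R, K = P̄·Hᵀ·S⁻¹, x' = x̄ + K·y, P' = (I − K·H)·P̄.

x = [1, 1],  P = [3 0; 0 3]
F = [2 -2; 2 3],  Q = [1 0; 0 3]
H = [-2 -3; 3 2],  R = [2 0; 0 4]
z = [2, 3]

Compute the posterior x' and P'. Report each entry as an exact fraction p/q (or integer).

x̄ = F·x = [0, 5]
P̄ = F·P·Fᵀ + Q = [25 -6; -6 42]
y = z − H·x̄ = [17, -7]
S = H·P̄·Hᵀ + R = [408 -324; -324 325]
K = P̄·Hᵀ·S⁻¹ = [2503/6906 639/1151; -2611/4604 -417/1151]
x' = x̄ + K·y = [15713/6906, -9691/4604]
P' = (I − K·H)·P̄ = [5602/3453 -1523/1151; -1523/1151 2901/2302]

x' = [15713/6906, -9691/4604]
P' = [5602/3453 -1523/1151; -1523/1151 2901/2302]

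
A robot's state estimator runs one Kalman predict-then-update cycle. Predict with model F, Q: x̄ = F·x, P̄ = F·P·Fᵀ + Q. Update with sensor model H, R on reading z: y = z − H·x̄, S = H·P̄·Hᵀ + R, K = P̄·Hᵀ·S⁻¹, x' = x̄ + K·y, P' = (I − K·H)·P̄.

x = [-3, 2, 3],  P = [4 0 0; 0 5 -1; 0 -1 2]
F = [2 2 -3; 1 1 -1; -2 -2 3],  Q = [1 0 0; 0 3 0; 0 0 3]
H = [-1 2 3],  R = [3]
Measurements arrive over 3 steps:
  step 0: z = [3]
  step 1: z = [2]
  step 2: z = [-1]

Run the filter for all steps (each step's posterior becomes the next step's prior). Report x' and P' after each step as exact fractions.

step 0: x̄ = F·x = [-11, -4, 11]
step 0: P̄ = F·P·Fᵀ + Q = [67 29 -66; 29 16 -29; -66 -29 69]
step 0: y = z − H·x̄ = [-33]
step 0: S = H·P̄·Hᵀ + R = [687]
step 0: K = P̄·Hᵀ·S⁻¹ = [-69/229; -28/229; 215/687]
step 0: x' = x̄ + K·y = [-242/229, 8/229, 154/229]
step 0: P' = (I − K·H)·P̄ = [1060/229 845/229 -279/229; 845/229 1312/229 -621/229; -279/229 -621/229 1178/687]
step 1: x̄ = F·x = [-930/229, -388/229, 930/229]
step 1: P̄ = F·P·Fᵀ + Q = [30811/229 13802/229 -30582/229; 13802/229 20825/687 -13802/229; -30582/229 -13802/229 31269/229]
step 1: y = z − H·x̄ = [-2486/229]
step 1: S = H·P̄·Hᵀ + R = [910037/687]
step 1: K = P̄·Hᵀ·S⁻¹ = [-284859/910037; -123974/910037; 290355/910037]
step 1: x' = x̄ + K·y = [-603384/910037, -196048/910037, 543720/910037]
step 1: P' = (I − K·H)·P̄ = [4327220/910037 3443788/910037 -1138311/910037; 3443788/910037 5213927/910037 -2451996/910037; -1138311/910037 -2451996/910037 1545582/910037]
step 2: x̄ = F·x = [-3230024/910037, -1343152/910037, 3230024/910037]
step 2: P̄ = F·P·Fᵀ + Q = [123618851/910037 55445727/910037 -122708814/910037; 55445727/910037 27885030/910037 -55445727/910037; -122708814/910037 -55445727/910037 125438925/910037]
step 2: y = z − H·x̄ = [-11143829/910037]
step 2: S = H·P̄·Hᵀ + R = [1215960659/910037]
step 2: K = P̄·Hᵀ·S⁻¹ = [-380853839/1215960659; -166012848/1215960659; 388134135/1215960659]
step 2: x' = x̄ + K·y = [347884695/1215960659, 238230752/1215960659, -437035327/1215960659]
step 2: P' = (I − K·H)·P̄ = [5786592024/1215960659 4607716233/1215960659 -1523800653/1215960659; 4607716233/1215960659 6974259018/1215960659 -3279613449/1215960659; -1523800653/1215960659 -3279613449/1215960659 2066609550/1215960659]

step 0: x' = [-242/229, 8/229, 154/229], P' = [1060/229 845/229 -279/229; 845/229 1312/229 -621/229; -279/229 -621/229 1178/687]
step 1: x' = [-603384/910037, -196048/910037, 543720/910037], P' = [4327220/910037 3443788/910037 -1138311/910037; 3443788/910037 5213927/910037 -2451996/910037; -1138311/910037 -2451996/910037 1545582/910037]
step 2: x' = [347884695/1215960659, 238230752/1215960659, -437035327/1215960659], P' = [5786592024/1215960659 4607716233/1215960659 -1523800653/1215960659; 4607716233/1215960659 6974259018/1215960659 -3279613449/1215960659; -1523800653/1215960659 -3279613449/1215960659 2066609550/1215960659]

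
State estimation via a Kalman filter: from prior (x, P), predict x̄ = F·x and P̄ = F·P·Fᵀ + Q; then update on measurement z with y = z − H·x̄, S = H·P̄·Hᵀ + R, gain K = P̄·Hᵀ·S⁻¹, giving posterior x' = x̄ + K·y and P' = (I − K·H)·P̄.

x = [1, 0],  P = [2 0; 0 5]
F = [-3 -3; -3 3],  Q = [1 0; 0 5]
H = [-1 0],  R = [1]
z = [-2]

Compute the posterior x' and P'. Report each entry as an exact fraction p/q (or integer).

x' = [25/13, -66/13]
P' = [64/65 -27/65; -27/65 3691/65]

x̄ = F·x = [-3, -3]
P̄ = F·P·Fᵀ + Q = [64 -27; -27 68]
y = z − H·x̄ = [-5]
S = H·P̄·Hᵀ + R = [65]
K = P̄·Hᵀ·S⁻¹ = [-64/65; 27/65]
x' = x̄ + K·y = [25/13, -66/13]
P' = (I − K·H)·P̄ = [64/65 -27/65; -27/65 3691/65]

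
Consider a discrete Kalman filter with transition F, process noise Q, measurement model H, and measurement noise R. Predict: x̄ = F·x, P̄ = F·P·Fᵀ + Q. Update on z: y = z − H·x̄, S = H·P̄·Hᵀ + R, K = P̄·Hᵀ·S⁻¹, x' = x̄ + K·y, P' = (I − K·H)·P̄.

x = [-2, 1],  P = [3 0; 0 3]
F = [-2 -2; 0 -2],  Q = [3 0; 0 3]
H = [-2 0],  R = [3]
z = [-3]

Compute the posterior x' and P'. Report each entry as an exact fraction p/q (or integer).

x' = [56/37, -82/37]
P' = [27/37 12/37; 12/37 363/37]

x̄ = F·x = [2, -2]
P̄ = F·P·Fᵀ + Q = [27 12; 12 15]
y = z − H·x̄ = [1]
S = H·P̄·Hᵀ + R = [111]
K = P̄·Hᵀ·S⁻¹ = [-18/37; -8/37]
x' = x̄ + K·y = [56/37, -82/37]
P' = (I − K·H)·P̄ = [27/37 12/37; 12/37 363/37]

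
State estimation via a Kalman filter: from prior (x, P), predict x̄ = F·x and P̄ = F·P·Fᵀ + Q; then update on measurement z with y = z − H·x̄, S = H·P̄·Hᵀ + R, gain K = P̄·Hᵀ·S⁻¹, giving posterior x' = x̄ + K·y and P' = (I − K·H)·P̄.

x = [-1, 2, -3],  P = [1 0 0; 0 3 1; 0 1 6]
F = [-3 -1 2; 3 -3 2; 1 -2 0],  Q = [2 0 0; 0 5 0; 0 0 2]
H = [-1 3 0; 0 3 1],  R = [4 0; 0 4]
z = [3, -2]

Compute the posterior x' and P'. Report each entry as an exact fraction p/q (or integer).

x' = [-86078/19201, -12993/19201, 2861/19201]
P' = [243051/19201 62037/19201 -134275/19201; 62037/19201 21823/19201 -45625/19201; -134275/19201 -45625/19201 147443/19201]

x̄ = F·x = [-5, -15, -5]
P̄ = F·P·Fᵀ + Q = [34 16 -1; 16 53 17; -1 17 15]
y = z − H·x̄ = [43, 48]
S = H·P̄·Hᵀ + R = [419 481; 481 598]
K = P̄·Hᵀ·S⁻¹ = [-1095/1477 12959/19201; 66/1477 4961/19201; -50/1477 2642/19201]
x' = x̄ + K·y = [-86078/19201, -12993/19201, 2861/19201]
P' = (I − K·H)·P̄ = [243051/19201 62037/19201 -134275/19201; 62037/19201 21823/19201 -45625/19201; -134275/19201 -45625/19201 147443/19201]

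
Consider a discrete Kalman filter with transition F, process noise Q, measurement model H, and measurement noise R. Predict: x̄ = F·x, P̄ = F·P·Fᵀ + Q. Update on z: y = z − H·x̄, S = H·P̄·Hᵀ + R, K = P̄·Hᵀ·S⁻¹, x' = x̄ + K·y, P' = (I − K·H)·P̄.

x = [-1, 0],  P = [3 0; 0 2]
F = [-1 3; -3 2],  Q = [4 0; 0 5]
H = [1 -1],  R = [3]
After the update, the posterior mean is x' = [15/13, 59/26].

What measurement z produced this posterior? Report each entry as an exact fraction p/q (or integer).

z = [-1]

x̄ = F·x = [1, 3]
P̄ = F·P·Fᵀ + Q = [25 21; 21 40]
S = H·P̄·Hᵀ + R = [26]
K = P̄·Hᵀ·S⁻¹ = [2/13; -19/26]
x' − x̄ = [2/13, -19/26] = K·y
y = (KᵀK)⁻¹·Kᵀ·(x' − x̄) = [1]
z = y + H·x̄ = [1] + [-2] = [-1]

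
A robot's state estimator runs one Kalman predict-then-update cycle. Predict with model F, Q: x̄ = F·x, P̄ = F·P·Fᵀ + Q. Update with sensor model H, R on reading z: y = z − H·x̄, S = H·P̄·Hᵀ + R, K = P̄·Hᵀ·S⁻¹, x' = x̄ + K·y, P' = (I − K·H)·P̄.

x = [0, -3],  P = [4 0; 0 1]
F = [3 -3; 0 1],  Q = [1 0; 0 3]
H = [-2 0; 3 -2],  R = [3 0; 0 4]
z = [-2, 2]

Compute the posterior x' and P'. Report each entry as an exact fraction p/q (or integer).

x̄ = F·x = [9, -3]
P̄ = F·P·Fᵀ + Q = [46 -3; -3 4]
y = z − H·x̄ = [16, -31]
S = H·P̄·Hᵀ + R = [187 -288; -288 470]
K = P̄·Hᵀ·S⁻¹ = [-884/2473 216/2473; -1038/2473 -1451/4946]
x' = x̄ + K·y = [1417/2473, -3073/4946]
P' = (I − K·H)·P̄ = [1326/2473 1557/2473; 1557/2473 7573/4946]

x' = [1417/2473, -3073/4946]
P' = [1326/2473 1557/2473; 1557/2473 7573/4946]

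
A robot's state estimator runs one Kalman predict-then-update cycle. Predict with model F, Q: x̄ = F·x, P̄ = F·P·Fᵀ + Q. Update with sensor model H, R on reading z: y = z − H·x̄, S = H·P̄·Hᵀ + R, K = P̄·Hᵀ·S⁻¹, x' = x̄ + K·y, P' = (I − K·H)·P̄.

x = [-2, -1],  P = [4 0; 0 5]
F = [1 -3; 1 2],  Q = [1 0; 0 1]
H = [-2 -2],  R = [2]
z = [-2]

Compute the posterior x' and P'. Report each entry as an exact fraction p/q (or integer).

x̄ = F·x = [1, -4]
P̄ = F·P·Fᵀ + Q = [50 -26; -26 25]
y = z − H·x̄ = [-8]
S = H·P̄·Hᵀ + R = [94]
K = P̄·Hᵀ·S⁻¹ = [-24/47; 1/47]
x' = x̄ + K·y = [239/47, -196/47]
P' = (I − K·H)·P̄ = [1198/47 -1174/47; -1174/47 1173/47]

x' = [239/47, -196/47]
P' = [1198/47 -1174/47; -1174/47 1173/47]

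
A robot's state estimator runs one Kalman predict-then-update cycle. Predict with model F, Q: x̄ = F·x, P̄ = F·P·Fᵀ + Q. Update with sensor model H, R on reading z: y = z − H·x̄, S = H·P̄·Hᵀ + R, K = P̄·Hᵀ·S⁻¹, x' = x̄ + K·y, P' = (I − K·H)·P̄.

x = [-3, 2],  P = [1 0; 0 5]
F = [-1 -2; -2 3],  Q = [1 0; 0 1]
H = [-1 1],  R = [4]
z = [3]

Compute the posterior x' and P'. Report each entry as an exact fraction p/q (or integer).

x̄ = F·x = [-1, 12]
P̄ = F·P·Fᵀ + Q = [22 -28; -28 50]
y = z − H·x̄ = [-10]
S = H·P̄·Hᵀ + R = [132]
K = P̄·Hᵀ·S⁻¹ = [-25/66; 13/22]
x' = x̄ + K·y = [92/33, 67/11]
P' = (I − K·H)·P̄ = [101/33 17/11; 17/11 43/11]

x' = [92/33, 67/11]
P' = [101/33 17/11; 17/11 43/11]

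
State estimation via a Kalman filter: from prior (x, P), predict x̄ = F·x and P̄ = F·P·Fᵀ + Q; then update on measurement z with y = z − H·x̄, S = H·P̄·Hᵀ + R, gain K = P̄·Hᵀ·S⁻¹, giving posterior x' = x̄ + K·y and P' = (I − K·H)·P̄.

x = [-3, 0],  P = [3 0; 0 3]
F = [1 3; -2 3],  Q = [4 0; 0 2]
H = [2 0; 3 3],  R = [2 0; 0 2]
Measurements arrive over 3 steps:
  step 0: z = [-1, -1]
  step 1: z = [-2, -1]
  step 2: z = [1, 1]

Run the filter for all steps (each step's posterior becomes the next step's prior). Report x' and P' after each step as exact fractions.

step 0: x' = [-2692/3669, 557/1223], P' = [1729/3669 -569/1223; -569/1223 4157/6115]
step 1: x' = [-31622643/32513825, 21376882/32513825], P' = [13223158/32513825 -12695942/32513825; -12695942/32513825 19258708/32513825]
step 2: x' = [6265714863/25308411623, 4098531406/25308411623], P' = [10266514374/25308411623 -9841113314/25308411623; -9841113314/25308411623 14925720130/25308411623]

step 0: x̄ = F·x = [-3, 6]
step 0: P̄ = F·P·Fᵀ + Q = [34 21; 21 41]
step 0: y = z − H·x̄ = [5, -10]
step 0: S = H·P̄·Hᵀ + R = [138 330; 330 1055]
step 0: K = P̄·Hᵀ·S⁻¹ = [1729/3669 11/1223; -569/1223 1968/6115]
step 0: x' = x̄ + K·y = [-2692/3669, 557/1223]
step 0: P' = (I − K·H)·P̄ = [1729/3669 -569/1223; -569/1223 4157/6115]
step 1: x̄ = F·x = [2321/3669, 10397/3669]
step 1: P̄ = F·P·Fᵀ + Q = [143054/18345 120554/18345; 120554/18345 285929/18345]
step 1: y = z − H·x̄ = [-11980/3669, -13941/1223]
step 1: S = H·P̄·Hᵀ + R = [608906/18345 527216/6115; 527216/6115 2022503/6115]
step 1: K = P̄·Hᵀ·S⁻¹ = [13223158/32513825 790824/32513825; -12695942/32513825 9844149/32513825]
step 1: x' = x̄ + K·y = [-31622643/32513825, 21376882/32513825]
step 1: P' = (I − K·H)·P̄ = [13223158/32513825 -12695942/32513825; -12695942/32513825 19258708/32513825]
step 2: x̄ = F·x = [32508003/32513825, 127375932/32513825]
step 2: P̄ = F·P·Fᵀ + Q = [240431178/32513825 184969882/32513825; 184969882/32513825 443599958/32513825]
step 2: y = z − H·x̄ = [-32502181/32513825, -89427596/6502765]
step 2: S = H·P̄·Hᵀ + R = [1026752362/32513825 510481272/6502765; 510481272/6502765 382030630/1300553]
step 2: K = P̄·Hᵀ·S⁻¹ = [10266514374/25308411623 638101590/25308411623; -9841113314/25308411623 7626910224/25308411623]
step 2: x' = x̄ + K·y = [6265714863/25308411623, 4098531406/25308411623]
step 2: P' = (I − K·H)·P̄ = [10266514374/25308411623 -9841113314/25308411623; -9841113314/25308411623 14925720130/25308411623]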